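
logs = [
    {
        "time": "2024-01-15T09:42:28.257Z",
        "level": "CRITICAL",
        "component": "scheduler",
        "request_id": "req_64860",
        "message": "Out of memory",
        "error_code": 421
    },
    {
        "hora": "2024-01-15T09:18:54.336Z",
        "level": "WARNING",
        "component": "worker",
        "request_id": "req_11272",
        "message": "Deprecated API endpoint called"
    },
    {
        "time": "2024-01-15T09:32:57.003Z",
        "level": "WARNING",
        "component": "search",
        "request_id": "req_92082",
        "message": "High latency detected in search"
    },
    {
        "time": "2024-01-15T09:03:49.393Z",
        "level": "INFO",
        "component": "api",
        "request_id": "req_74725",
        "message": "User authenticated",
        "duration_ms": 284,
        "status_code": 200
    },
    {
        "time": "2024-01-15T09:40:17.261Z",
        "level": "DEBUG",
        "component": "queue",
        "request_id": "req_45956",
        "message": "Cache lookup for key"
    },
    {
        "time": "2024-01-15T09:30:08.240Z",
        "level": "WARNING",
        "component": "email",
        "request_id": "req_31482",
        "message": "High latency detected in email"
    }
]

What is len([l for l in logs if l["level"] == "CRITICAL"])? 1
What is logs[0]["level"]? "CRITICAL"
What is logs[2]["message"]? "High latency detected in search"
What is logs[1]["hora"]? "2024-01-15T09:18:54.336Z"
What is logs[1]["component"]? "worker"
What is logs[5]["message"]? "High latency detected in email"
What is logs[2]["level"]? "WARNING"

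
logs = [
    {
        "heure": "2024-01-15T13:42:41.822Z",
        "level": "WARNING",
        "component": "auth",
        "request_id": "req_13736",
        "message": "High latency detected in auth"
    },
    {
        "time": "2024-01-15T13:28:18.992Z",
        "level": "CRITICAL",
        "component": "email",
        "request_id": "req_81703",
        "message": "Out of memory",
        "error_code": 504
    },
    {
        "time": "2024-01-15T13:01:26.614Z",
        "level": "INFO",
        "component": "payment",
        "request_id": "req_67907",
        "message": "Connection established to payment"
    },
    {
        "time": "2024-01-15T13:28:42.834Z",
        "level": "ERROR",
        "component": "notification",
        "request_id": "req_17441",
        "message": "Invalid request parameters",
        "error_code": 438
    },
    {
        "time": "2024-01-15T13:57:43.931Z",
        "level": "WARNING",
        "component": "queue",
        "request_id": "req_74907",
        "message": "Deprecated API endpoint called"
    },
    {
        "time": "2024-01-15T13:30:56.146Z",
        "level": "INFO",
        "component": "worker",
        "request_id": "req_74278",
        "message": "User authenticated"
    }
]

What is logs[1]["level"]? "CRITICAL"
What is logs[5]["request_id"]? "req_74278"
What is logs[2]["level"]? "INFO"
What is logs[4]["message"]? "Deprecated API endpoint called"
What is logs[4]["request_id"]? "req_74907"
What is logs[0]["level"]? "WARNING"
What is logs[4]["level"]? "WARNING"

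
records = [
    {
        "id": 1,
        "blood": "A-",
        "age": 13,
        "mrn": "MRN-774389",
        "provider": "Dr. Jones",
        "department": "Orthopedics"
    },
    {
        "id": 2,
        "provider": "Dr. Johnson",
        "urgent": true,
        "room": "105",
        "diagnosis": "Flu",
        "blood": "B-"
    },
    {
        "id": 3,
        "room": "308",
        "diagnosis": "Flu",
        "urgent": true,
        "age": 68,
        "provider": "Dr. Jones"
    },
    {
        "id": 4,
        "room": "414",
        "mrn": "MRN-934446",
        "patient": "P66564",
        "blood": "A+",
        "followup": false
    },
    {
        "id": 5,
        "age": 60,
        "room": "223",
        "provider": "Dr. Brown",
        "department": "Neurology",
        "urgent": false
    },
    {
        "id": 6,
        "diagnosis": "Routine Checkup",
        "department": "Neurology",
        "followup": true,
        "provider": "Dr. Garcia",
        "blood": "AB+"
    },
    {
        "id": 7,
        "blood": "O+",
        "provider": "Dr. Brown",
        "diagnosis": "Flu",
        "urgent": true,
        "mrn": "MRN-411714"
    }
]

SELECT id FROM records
[1, 2, 3, 4, 5, 6, 7]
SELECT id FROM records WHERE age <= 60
[1, 5]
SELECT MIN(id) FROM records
1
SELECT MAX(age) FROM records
68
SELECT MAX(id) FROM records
7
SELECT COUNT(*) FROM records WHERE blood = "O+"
1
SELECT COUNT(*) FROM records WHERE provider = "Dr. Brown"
2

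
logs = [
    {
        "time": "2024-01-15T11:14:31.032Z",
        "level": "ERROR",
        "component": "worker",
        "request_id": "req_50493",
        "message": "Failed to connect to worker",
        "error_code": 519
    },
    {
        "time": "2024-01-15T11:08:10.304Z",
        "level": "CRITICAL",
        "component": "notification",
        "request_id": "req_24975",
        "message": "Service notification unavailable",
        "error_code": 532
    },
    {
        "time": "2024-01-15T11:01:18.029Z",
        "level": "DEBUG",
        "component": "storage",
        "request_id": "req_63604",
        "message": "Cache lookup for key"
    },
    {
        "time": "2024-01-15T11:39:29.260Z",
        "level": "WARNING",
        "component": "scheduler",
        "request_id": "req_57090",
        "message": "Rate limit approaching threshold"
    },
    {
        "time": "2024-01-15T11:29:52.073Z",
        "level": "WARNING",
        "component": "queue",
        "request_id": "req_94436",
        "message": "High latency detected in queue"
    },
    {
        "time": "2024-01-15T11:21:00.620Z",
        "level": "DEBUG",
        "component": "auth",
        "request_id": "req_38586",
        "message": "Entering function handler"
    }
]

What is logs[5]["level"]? "DEBUG"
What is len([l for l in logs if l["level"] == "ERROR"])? 1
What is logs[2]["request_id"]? "req_63604"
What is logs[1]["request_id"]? "req_24975"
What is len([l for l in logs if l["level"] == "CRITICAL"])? 1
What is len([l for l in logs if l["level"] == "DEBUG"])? 2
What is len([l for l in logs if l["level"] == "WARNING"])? 2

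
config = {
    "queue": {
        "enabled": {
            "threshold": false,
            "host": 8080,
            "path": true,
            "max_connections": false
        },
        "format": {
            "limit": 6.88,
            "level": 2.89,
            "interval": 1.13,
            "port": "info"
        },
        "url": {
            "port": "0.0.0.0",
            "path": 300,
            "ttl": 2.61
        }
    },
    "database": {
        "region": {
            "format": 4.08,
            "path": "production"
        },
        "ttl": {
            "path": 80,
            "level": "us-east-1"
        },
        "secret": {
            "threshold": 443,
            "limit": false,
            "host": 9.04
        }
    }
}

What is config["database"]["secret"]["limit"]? False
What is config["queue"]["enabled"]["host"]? 8080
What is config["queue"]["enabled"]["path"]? True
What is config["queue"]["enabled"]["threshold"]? False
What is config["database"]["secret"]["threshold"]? 443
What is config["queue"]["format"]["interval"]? 1.13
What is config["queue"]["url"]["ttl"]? 2.61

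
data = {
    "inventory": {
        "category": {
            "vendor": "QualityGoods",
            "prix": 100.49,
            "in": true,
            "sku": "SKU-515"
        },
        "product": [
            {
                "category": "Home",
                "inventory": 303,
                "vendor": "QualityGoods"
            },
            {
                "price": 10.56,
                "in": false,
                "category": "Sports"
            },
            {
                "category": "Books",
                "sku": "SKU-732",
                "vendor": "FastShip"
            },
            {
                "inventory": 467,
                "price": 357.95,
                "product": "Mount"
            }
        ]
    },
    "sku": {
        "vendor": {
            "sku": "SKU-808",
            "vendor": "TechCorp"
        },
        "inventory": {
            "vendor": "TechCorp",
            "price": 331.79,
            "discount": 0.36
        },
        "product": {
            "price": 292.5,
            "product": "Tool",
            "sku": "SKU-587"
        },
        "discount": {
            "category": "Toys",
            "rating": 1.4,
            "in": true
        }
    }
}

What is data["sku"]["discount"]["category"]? "Toys"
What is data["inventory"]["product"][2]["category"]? "Books"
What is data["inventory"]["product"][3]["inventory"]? 467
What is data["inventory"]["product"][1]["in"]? False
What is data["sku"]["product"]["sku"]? "SKU-587"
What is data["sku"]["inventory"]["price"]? 331.79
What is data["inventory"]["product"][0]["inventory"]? 303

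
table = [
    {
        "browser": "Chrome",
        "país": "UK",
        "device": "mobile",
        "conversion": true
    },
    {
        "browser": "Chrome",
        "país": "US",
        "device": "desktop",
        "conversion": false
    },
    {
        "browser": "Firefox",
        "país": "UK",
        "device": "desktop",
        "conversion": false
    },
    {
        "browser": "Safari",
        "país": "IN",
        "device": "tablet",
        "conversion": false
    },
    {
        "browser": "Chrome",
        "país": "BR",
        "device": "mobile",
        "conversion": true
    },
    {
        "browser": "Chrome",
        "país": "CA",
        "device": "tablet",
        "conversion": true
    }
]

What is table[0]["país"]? "UK"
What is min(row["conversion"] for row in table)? False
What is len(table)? 6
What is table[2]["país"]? "UK"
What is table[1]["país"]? "US"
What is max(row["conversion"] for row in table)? True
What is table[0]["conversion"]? True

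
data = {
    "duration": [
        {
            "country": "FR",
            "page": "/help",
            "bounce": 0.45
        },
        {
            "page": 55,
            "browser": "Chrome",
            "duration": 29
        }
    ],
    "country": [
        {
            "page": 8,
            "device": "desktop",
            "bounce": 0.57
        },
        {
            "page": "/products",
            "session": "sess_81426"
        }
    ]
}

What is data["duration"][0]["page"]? "/help"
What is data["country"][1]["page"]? "/products"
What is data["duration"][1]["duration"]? 29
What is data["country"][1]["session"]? "sess_81426"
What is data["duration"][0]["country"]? "FR"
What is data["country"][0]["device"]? "desktop"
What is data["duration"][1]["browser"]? "Chrome"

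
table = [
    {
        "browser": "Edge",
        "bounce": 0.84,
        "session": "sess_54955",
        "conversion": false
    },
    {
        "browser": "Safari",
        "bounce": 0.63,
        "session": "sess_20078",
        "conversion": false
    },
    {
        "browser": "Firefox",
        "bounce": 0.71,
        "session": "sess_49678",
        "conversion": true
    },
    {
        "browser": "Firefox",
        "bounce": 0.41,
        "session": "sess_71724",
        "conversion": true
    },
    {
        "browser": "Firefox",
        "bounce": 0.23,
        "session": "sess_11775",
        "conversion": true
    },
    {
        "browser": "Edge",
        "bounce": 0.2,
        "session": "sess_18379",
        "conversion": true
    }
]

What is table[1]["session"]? "sess_20078"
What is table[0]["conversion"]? False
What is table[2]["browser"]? "Firefox"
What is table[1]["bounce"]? 0.63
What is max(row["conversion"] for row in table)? True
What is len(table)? 6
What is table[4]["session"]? "sess_11775"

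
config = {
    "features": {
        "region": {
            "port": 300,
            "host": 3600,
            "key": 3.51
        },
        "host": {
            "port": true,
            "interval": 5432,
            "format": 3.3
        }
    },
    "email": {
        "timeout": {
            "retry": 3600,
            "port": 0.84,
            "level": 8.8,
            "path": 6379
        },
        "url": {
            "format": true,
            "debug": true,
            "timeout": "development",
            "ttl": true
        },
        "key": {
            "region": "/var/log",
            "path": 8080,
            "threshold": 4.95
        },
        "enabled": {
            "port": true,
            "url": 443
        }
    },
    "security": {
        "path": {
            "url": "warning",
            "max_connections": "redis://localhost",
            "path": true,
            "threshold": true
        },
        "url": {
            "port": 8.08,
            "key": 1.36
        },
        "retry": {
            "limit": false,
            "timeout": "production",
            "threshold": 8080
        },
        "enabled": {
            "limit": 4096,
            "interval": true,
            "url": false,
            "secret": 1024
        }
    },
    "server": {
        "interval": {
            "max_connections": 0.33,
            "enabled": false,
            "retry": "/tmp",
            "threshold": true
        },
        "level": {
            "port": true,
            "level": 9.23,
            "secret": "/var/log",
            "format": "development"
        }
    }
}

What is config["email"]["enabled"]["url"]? 443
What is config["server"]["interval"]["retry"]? "/tmp"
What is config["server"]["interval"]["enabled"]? False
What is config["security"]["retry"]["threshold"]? 8080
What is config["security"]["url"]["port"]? 8.08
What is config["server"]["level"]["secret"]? "/var/log"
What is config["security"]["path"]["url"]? "warning"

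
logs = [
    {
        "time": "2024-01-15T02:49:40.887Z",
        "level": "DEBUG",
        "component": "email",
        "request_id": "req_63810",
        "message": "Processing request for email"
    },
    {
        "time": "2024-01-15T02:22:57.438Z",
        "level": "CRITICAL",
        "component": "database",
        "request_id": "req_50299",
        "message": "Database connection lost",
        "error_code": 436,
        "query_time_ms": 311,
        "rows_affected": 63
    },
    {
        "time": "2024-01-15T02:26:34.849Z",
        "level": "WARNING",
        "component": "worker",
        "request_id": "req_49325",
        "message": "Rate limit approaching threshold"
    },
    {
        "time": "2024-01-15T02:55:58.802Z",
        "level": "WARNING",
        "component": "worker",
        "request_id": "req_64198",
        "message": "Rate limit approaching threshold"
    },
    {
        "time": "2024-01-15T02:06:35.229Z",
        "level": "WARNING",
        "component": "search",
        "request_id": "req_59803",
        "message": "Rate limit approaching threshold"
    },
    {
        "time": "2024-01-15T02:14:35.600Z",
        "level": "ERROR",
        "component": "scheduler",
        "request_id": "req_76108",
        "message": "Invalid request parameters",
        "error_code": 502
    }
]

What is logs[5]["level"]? "ERROR"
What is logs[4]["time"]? "2024-01-15T02:06:35.229Z"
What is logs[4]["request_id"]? "req_59803"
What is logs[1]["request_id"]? "req_50299"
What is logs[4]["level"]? "WARNING"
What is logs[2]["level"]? "WARNING"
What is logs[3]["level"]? "WARNING"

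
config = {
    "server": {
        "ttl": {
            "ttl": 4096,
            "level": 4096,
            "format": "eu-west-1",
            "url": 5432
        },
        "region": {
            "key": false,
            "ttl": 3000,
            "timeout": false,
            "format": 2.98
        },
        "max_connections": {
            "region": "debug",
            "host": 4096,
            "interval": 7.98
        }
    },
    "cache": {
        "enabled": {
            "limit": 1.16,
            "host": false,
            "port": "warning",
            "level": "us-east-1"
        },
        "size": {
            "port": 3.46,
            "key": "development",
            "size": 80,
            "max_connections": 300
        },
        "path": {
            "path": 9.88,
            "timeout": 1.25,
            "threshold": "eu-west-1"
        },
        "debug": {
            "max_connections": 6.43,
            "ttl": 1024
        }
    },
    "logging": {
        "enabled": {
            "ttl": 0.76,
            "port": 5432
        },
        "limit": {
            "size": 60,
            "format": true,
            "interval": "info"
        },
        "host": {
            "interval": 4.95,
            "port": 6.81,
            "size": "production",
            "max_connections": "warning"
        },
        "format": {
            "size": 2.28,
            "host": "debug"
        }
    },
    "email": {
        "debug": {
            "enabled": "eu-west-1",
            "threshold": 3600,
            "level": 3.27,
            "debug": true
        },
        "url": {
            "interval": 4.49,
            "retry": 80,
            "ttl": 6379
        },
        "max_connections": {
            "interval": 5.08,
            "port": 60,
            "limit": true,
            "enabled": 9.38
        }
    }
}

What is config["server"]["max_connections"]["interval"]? 7.98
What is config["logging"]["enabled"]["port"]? 5432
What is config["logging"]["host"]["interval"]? 4.95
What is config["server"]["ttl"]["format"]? "eu-west-1"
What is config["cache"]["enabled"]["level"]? "us-east-1"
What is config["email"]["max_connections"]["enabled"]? 9.38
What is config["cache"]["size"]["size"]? 80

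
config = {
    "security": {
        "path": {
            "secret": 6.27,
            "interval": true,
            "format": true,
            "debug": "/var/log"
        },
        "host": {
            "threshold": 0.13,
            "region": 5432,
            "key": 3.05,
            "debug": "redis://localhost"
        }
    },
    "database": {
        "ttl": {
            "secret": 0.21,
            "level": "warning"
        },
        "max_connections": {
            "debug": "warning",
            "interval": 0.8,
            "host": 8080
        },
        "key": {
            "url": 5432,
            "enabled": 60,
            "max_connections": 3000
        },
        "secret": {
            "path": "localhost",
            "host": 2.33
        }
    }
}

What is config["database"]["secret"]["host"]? 2.33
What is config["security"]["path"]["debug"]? "/var/log"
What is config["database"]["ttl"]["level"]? "warning"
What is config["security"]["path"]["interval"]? True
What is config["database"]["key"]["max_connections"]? 3000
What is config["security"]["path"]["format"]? True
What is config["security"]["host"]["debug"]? "redis://localhost"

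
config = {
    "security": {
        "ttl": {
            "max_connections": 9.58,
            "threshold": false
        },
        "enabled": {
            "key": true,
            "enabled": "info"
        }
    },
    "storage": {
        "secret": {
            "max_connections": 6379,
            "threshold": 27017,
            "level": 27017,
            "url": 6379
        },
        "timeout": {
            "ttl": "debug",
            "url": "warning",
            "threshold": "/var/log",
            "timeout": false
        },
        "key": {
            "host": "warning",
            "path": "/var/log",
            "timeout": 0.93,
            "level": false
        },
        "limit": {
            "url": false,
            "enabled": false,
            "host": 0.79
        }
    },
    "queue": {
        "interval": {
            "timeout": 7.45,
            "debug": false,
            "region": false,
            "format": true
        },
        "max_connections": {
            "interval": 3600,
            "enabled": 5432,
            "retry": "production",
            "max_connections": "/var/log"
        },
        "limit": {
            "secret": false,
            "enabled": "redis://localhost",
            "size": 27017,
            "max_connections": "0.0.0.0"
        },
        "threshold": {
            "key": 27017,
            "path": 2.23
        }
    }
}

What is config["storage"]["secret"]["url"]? 6379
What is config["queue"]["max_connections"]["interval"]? 3600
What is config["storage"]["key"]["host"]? "warning"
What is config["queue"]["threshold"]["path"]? 2.23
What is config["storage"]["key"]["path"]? "/var/log"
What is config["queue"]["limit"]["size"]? 27017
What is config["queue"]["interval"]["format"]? True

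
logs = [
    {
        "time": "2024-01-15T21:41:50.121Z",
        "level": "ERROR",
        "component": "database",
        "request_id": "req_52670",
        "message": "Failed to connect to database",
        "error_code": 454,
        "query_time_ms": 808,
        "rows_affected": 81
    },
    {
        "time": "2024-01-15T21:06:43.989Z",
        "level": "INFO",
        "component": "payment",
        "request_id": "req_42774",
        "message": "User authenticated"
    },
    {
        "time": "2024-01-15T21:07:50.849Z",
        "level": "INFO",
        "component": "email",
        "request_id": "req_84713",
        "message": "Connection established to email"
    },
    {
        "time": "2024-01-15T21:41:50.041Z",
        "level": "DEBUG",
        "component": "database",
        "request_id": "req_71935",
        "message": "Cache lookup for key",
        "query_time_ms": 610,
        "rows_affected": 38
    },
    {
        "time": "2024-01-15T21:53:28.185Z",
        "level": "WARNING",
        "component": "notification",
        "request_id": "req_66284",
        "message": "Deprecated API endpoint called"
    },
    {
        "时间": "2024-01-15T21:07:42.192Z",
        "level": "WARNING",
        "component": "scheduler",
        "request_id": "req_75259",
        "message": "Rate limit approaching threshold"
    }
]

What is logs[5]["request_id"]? "req_75259"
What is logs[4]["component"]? "notification"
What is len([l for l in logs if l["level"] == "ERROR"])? 1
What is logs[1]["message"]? "User authenticated"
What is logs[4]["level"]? "WARNING"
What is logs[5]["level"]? "WARNING"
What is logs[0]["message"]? "Failed to connect to database"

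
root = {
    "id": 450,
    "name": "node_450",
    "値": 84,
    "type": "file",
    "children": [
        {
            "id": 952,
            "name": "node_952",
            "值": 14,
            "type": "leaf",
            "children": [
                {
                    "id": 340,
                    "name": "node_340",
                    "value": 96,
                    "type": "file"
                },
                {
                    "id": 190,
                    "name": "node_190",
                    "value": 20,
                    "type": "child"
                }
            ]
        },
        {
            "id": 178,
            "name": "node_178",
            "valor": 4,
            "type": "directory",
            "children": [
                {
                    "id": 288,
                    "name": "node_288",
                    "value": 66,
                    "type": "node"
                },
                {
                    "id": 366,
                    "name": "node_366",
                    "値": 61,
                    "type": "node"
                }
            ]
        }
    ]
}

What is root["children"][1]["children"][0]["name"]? "node_288"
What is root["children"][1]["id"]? 178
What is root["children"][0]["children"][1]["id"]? 190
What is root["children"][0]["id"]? 952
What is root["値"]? 84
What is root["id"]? 450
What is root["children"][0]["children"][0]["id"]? 340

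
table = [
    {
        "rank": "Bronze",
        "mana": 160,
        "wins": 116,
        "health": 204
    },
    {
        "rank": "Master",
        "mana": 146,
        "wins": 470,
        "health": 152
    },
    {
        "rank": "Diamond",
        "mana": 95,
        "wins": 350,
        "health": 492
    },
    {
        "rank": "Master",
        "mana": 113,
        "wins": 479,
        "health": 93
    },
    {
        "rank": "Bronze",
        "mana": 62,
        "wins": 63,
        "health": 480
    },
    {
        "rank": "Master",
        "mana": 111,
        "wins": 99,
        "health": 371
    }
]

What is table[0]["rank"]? "Bronze"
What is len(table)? 6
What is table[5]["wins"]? 99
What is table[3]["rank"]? "Master"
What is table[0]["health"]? 204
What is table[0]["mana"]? 160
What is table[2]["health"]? 492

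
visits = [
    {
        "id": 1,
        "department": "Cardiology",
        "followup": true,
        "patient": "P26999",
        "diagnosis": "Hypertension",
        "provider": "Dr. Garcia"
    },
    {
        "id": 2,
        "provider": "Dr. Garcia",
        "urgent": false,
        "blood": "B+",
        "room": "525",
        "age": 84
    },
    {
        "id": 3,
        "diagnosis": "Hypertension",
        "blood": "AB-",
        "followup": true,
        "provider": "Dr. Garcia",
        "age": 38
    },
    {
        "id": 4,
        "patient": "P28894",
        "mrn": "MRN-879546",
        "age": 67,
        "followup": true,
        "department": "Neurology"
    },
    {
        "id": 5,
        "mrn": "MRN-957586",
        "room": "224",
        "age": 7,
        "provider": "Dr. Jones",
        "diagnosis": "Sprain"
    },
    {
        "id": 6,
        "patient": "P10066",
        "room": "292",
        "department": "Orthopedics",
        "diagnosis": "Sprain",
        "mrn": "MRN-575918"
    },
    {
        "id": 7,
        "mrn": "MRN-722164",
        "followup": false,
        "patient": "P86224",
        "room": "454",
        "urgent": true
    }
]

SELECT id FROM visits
[1, 2, 3, 4, 5, 6, 7]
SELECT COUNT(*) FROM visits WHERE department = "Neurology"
1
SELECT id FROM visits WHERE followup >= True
[1, 3, 4]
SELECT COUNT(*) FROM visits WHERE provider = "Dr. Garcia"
3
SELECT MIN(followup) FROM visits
False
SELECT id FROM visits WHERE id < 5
[1, 2, 3, 4]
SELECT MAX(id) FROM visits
7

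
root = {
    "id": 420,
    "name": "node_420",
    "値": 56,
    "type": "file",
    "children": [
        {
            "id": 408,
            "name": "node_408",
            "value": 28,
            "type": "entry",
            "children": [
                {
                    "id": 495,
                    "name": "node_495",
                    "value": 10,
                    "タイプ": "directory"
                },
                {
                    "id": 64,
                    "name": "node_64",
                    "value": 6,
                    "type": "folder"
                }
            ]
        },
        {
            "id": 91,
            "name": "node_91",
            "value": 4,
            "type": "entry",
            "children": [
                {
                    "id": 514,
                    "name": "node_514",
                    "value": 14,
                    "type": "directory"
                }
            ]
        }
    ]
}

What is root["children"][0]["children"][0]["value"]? 10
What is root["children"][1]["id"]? 91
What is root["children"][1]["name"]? "node_91"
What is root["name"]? "node_420"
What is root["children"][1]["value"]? 4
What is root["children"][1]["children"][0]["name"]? "node_514"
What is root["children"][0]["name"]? "node_408"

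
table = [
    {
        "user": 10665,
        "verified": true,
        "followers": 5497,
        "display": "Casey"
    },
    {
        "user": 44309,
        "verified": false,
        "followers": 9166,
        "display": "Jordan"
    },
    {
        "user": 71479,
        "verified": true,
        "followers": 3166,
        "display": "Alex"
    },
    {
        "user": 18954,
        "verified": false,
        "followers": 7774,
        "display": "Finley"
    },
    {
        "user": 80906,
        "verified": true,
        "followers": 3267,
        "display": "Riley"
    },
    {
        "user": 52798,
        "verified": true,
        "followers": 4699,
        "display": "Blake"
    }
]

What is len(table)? 6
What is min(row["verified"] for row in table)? False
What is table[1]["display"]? "Jordan"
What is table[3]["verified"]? False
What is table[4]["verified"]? True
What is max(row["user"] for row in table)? 80906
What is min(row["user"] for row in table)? 10665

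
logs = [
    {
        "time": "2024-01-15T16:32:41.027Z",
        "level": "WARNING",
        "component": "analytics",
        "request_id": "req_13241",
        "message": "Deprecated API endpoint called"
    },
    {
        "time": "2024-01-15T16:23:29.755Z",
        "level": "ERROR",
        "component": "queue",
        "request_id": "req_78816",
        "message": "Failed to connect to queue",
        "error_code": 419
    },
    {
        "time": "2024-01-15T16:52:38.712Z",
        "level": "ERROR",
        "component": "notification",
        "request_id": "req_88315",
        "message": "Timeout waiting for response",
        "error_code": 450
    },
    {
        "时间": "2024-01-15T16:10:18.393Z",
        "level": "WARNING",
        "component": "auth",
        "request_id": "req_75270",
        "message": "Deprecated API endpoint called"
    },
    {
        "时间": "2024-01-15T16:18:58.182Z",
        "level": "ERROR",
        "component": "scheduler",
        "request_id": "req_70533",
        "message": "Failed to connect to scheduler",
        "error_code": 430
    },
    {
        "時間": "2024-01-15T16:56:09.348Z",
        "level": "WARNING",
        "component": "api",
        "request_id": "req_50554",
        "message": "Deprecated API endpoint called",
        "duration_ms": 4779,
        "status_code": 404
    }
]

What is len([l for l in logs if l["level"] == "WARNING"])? 3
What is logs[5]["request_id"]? "req_50554"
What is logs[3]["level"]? "WARNING"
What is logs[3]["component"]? "auth"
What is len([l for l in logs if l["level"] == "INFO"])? 0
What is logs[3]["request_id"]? "req_75270"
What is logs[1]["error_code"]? 419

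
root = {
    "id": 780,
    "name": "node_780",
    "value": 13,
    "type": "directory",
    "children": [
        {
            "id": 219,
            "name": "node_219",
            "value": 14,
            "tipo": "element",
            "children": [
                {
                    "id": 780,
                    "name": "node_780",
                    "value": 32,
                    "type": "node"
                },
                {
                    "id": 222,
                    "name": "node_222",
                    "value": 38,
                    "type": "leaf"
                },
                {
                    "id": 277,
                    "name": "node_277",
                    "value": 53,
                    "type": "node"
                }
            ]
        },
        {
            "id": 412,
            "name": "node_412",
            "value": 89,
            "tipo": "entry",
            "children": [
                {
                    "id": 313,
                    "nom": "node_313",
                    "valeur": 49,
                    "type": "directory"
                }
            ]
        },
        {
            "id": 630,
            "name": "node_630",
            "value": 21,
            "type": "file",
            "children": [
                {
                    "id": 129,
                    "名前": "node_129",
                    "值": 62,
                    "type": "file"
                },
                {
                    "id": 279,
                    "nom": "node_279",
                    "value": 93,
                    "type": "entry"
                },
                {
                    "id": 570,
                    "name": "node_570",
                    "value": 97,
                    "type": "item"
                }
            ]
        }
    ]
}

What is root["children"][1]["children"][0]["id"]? 313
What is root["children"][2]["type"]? "file"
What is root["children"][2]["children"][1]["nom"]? "node_279"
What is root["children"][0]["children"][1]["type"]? "leaf"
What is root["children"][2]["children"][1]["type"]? "entry"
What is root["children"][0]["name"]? "node_219"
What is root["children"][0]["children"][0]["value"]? 32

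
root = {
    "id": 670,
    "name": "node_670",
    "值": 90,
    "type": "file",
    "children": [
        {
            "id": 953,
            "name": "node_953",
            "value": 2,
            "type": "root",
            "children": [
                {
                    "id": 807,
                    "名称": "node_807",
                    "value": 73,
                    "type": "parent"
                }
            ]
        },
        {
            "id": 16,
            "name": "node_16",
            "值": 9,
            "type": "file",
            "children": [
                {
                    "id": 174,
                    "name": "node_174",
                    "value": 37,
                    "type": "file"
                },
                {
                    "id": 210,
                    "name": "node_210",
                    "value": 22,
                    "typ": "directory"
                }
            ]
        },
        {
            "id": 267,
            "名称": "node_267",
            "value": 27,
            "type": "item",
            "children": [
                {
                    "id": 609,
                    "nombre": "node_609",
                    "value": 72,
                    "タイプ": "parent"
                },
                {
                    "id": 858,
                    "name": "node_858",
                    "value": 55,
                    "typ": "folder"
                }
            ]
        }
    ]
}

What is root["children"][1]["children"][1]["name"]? "node_210"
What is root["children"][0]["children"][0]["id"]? 807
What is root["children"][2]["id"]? 267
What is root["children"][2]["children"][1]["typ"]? "folder"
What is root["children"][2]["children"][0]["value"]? 72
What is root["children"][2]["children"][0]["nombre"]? "node_609"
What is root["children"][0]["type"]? "root"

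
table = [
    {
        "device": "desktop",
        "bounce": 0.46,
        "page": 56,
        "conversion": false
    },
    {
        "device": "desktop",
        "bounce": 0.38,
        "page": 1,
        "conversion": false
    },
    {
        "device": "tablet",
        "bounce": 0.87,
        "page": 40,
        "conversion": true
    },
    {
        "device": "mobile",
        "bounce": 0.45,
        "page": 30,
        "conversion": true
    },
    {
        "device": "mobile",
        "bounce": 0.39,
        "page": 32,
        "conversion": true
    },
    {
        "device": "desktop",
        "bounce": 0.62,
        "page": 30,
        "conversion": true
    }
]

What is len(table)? 6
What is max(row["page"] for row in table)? 56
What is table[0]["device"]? "desktop"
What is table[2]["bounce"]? 0.87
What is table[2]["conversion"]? True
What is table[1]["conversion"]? False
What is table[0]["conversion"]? False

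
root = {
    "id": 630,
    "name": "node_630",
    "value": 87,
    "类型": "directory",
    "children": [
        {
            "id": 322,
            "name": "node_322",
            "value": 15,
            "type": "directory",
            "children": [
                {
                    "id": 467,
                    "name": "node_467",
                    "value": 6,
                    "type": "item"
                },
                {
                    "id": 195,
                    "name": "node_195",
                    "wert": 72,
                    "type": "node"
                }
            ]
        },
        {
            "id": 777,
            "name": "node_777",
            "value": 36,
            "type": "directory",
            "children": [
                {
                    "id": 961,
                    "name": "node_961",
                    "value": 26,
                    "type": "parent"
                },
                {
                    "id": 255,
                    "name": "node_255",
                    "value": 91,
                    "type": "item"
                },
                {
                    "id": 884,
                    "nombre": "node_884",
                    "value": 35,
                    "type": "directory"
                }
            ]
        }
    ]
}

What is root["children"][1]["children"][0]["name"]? "node_961"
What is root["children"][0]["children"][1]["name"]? "node_195"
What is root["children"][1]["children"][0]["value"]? 26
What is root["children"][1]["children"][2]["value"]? 35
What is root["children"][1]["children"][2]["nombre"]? "node_884"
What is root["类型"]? "directory"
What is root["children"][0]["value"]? 15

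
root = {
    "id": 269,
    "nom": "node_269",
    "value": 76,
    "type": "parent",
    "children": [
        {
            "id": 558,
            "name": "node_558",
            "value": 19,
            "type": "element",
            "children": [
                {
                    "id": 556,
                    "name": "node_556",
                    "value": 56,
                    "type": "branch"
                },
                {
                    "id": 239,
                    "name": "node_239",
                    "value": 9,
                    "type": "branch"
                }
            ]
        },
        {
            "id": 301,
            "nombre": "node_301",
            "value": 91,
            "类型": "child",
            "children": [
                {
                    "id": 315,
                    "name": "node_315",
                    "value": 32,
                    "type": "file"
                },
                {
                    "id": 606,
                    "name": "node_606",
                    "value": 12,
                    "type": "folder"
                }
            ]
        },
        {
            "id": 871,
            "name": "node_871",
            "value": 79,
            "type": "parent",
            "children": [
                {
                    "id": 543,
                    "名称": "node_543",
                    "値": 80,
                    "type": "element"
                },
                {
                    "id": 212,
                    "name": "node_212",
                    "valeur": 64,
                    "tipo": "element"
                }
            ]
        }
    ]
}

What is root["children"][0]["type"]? "element"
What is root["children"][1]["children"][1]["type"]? "folder"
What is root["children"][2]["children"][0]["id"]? 543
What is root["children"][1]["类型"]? "child"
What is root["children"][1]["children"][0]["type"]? "file"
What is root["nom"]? "node_269"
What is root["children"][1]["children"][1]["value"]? 12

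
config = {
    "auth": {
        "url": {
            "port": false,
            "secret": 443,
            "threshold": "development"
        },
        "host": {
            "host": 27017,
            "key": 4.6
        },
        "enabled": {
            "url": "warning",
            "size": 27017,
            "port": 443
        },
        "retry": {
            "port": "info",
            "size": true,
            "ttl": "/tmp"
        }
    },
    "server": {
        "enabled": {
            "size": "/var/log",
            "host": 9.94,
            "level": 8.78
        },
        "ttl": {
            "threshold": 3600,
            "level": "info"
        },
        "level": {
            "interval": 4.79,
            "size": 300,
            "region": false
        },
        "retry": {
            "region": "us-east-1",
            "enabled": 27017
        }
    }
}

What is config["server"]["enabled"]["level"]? 8.78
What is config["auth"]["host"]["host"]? 27017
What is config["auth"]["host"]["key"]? 4.6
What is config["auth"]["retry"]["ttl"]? "/tmp"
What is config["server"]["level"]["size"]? 300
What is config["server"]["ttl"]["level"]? "info"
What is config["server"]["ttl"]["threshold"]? 3600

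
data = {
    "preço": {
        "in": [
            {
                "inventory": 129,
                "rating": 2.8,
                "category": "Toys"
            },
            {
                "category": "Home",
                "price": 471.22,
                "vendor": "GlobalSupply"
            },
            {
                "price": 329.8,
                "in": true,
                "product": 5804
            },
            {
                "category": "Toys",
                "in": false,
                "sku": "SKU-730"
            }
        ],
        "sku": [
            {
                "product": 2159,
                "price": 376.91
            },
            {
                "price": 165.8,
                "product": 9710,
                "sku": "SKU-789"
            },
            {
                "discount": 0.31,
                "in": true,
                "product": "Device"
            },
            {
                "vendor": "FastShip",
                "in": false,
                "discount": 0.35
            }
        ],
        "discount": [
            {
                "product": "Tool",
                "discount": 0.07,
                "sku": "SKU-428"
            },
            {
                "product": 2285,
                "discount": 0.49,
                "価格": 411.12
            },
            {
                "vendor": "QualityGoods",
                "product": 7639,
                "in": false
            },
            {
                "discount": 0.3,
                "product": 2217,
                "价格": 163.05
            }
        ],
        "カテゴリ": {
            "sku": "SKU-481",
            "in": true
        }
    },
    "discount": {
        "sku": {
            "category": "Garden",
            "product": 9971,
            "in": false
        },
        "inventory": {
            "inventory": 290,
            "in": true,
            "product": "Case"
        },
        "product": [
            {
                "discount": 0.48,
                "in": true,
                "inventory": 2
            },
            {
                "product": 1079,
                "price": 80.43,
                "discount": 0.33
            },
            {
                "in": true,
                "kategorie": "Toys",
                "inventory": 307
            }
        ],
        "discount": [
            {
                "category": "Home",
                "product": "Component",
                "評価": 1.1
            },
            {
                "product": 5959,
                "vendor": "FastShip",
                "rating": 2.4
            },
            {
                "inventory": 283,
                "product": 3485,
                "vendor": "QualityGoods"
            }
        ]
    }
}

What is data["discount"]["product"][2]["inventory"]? 307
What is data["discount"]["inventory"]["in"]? True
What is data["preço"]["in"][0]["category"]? "Toys"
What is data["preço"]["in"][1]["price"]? 471.22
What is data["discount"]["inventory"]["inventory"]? 290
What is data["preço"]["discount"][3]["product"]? 2217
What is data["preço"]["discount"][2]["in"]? False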